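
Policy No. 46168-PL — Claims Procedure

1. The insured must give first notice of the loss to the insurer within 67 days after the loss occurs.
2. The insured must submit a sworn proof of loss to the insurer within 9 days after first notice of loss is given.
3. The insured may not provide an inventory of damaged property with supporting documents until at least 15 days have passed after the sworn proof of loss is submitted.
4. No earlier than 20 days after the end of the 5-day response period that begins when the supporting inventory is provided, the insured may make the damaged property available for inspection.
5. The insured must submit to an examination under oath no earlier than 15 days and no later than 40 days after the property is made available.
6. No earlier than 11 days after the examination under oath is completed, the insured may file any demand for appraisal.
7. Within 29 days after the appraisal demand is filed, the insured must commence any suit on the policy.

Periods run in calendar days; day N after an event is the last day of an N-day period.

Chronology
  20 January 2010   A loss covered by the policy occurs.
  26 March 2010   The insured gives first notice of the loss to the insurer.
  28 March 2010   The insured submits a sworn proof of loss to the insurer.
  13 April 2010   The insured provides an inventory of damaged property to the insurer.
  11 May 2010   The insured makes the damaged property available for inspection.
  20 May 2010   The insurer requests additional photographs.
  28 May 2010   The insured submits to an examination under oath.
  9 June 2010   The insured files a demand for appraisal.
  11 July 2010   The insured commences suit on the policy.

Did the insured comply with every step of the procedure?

No

Step 1 — counting 67 days from 20 January 2010 (when the loss occurs) gives a deadline of 28 March 2010; 26 March 2010 is within that limit.
Step 2 — counting 9 days from 26 March 2010 (when first notice of loss is given) gives a deadline of 4 April 2010; 28 March 2010 is within that limit.
Step 3 — must wait 15 days from 28 March 2010 (when the sworn proof of loss is submitted), so not before 12 April 2010; done 13 April 2010 — permitted.
Step 4 — must wait 20 days from 18 April 2010 (end of the 5-day response period, which began when the supporting inventory is provided on 13 April 2010), so not before 8 May 2010; 11 May 2010 is on or after that date.
Step 5 — 15 and 40 days from 11 May 2010 (when the property is made available) are 26 May 2010 and 20 June 2010 respectively; done 28 May 2010, which is between those dates.
Step 6 — must wait 11 days from 28 May 2010 (when the examination under oath is completed), so not before 8 June 2010; 9 June 2010 is on or after that date.
Step 7 — counting 29 days from 9 June 2010 (when the appraisal demand is filed) gives a deadline of 8 July 2010; done 11 July 2010 — 3 days late.
The procedure was therefore not followed at step 7.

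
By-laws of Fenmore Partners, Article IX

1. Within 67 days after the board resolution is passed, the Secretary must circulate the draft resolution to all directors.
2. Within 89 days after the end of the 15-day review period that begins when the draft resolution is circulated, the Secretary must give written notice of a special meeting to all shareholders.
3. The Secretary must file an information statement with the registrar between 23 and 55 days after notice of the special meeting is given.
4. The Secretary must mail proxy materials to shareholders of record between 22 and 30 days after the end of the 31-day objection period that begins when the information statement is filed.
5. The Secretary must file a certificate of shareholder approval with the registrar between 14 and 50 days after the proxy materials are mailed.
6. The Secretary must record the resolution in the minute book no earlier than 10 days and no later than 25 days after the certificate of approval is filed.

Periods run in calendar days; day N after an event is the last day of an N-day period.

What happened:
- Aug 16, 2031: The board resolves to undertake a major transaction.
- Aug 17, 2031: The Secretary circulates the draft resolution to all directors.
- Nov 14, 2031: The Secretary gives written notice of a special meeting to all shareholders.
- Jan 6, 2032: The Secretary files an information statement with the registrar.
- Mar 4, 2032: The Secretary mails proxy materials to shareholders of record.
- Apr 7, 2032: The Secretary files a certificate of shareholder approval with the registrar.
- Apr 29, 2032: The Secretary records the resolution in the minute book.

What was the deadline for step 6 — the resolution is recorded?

May 2, 2032

Step 6 runs from Apr 7, 2032, when the certificate of approval is filed. The window is 10–25 days after Apr 7, 2032; it closes on May 2, 2032.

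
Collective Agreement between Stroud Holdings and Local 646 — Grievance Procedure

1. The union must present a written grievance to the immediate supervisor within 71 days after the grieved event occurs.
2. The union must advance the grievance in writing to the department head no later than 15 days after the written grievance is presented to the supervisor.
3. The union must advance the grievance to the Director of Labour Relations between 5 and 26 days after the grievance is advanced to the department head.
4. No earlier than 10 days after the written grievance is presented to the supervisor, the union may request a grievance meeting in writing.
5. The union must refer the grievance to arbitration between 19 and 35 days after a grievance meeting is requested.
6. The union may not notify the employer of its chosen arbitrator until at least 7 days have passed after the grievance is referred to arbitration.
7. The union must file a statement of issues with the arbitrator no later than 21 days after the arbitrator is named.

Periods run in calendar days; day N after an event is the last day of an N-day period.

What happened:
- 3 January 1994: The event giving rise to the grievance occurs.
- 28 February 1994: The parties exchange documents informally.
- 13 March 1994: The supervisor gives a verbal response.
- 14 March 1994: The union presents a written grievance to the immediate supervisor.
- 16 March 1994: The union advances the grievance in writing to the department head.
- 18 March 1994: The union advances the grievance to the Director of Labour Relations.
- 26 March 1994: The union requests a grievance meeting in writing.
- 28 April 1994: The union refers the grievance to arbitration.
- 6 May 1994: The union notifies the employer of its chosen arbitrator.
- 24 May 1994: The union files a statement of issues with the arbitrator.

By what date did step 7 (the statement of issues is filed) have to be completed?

Step 7 runs from 6 May 1994, when the arbitrator is named. 21 days after 6 May 1994 is 27 May 1994.

27 May 1994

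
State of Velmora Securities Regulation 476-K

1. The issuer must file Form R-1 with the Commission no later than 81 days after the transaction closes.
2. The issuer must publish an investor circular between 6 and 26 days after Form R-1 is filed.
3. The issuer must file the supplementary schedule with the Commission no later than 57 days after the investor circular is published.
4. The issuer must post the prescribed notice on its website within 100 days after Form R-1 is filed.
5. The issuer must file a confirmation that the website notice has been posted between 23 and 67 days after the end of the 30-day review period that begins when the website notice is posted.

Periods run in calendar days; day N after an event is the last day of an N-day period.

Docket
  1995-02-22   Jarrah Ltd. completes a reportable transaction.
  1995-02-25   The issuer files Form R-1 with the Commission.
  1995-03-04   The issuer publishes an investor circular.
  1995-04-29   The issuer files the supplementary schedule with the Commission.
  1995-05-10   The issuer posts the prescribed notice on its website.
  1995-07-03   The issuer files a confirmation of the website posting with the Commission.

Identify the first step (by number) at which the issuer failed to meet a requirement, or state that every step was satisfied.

None — every step was satisfied

Step 1 — counting 81 days from 1995-02-22 (when the transaction closes) gives a deadline of 1995-05-14; completed 1995-02-25, before the deadline.
Step 2 — 6 and 26 days from 1995-02-25 (when Form R-1 is filed) are 1995-03-03 and 1995-03-23 respectively; 1995-03-04 falls inside that range.
Step 3 — counting 57 days from 1995-03-04 (when the investor circular is published) gives a deadline of 1995-04-30; done 1995-04-29 — timely.
Step 4 — counting 100 days from 1995-02-25 (when Form R-1 is filed) gives a deadline of 1995-06-05; completed 1995-05-10, before the deadline.
Step 5 — 23 and 67 days from 1995-06-09 (end of the 30-day review period, which began when the website notice is posted on 1995-05-10) are 1995-07-02 and 1995-08-15 respectively; done 1995-07-03 — within the window.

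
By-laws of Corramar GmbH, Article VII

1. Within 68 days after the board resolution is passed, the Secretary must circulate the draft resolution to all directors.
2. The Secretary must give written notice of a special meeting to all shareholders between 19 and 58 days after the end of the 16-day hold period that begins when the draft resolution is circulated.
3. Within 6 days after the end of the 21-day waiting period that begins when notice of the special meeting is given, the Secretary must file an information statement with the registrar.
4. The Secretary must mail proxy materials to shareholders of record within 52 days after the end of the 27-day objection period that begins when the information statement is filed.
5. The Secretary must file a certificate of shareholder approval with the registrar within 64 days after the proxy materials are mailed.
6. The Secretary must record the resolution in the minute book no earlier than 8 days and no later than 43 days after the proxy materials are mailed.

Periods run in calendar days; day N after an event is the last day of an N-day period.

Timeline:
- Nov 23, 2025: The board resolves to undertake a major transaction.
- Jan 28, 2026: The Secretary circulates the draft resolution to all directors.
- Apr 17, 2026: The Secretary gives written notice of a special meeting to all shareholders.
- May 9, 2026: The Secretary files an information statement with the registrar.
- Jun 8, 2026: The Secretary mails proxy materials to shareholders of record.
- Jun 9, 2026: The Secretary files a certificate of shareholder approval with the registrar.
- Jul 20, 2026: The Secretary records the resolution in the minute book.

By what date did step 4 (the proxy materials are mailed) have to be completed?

The information statement is filed on May 9, 2026; the 27-day objection period therefore ends Jun 5, 2026, and step 4 runs from that date. 52 days after Jun 5, 2026 is Jul 27, 2026.

Jul 27, 2026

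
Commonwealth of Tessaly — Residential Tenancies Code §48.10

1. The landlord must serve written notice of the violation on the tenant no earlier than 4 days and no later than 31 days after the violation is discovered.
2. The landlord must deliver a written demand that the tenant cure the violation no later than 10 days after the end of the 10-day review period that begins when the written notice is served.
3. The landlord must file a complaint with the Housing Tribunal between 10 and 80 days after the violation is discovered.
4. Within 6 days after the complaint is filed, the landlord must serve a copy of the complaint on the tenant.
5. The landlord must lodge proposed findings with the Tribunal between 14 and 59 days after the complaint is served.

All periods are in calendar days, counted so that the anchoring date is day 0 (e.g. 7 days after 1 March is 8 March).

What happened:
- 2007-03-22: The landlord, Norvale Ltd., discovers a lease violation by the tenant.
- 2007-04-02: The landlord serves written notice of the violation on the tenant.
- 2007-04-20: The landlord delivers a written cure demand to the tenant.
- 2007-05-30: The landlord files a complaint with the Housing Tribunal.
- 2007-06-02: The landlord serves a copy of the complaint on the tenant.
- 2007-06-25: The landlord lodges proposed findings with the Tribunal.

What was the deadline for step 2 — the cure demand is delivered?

The written notice is served on 2007-04-02; the 10-day review period therefore ends 2007-04-12, and step 2 runs from that date. 10 days after 2007-04-12 is 2007-04-22.

2007-04-22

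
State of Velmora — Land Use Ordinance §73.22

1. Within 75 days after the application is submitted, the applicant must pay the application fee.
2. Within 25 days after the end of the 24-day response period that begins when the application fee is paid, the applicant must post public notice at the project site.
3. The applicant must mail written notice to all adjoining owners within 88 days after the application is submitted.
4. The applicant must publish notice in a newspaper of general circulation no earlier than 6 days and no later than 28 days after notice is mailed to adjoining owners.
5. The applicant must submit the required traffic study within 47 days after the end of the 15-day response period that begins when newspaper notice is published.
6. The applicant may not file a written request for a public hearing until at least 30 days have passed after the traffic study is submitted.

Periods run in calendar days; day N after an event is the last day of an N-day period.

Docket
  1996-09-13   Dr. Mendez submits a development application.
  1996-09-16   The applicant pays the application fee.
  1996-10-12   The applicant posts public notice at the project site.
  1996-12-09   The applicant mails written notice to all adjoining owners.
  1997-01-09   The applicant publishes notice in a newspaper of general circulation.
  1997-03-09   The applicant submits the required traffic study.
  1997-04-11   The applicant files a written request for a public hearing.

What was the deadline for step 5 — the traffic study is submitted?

Newspaper notice is published on 1997-01-09; the 15-day response period therefore ends 1997-01-24, and step 5 runs from that date. 47 days after 1997-01-24 is 1997-03-12.

1997-03-12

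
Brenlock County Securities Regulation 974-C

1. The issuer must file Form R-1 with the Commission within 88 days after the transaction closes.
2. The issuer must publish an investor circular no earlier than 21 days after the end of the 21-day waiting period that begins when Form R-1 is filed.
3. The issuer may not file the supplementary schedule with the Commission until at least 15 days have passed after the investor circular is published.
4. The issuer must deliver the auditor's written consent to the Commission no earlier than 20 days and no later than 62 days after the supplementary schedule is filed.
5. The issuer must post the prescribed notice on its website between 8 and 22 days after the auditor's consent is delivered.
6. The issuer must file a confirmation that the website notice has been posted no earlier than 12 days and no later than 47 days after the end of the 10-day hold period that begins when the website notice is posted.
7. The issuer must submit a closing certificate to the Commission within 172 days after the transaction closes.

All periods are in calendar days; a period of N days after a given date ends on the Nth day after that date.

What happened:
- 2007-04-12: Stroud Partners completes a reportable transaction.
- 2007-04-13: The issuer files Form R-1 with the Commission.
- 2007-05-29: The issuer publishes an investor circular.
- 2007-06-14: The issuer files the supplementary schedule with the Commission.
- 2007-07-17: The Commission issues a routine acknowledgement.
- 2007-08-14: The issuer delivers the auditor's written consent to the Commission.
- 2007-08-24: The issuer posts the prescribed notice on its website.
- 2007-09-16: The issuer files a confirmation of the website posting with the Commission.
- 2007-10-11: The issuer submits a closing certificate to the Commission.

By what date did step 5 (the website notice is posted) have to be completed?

Step 5 runs from 2007-08-14, when the auditor's consent is delivered. The window is 8–22 days after 2007-08-14; it closes on 2007-09-05.

2007-09-05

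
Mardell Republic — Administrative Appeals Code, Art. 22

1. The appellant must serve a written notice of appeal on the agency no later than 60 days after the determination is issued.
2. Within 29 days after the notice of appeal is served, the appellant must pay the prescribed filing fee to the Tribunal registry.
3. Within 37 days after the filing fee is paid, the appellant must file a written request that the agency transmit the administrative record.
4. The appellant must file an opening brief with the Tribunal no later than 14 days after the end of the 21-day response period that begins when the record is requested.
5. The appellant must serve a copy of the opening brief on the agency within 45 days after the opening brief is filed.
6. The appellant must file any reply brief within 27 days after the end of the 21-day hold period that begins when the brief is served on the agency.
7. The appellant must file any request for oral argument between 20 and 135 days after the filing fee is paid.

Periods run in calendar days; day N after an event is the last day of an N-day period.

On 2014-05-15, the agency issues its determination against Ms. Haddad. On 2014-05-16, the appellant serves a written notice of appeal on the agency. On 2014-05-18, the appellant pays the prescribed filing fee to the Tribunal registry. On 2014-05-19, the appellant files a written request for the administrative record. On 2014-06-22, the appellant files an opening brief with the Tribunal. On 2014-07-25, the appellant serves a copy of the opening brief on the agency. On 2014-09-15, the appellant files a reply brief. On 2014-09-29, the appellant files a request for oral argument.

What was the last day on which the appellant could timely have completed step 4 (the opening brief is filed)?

2014-06-23

The record is requested on 2014-05-19; the 21-day response period therefore ends 2014-06-09, and step 4 runs from that date. 14 days after 2014-06-09 is 2014-06-23.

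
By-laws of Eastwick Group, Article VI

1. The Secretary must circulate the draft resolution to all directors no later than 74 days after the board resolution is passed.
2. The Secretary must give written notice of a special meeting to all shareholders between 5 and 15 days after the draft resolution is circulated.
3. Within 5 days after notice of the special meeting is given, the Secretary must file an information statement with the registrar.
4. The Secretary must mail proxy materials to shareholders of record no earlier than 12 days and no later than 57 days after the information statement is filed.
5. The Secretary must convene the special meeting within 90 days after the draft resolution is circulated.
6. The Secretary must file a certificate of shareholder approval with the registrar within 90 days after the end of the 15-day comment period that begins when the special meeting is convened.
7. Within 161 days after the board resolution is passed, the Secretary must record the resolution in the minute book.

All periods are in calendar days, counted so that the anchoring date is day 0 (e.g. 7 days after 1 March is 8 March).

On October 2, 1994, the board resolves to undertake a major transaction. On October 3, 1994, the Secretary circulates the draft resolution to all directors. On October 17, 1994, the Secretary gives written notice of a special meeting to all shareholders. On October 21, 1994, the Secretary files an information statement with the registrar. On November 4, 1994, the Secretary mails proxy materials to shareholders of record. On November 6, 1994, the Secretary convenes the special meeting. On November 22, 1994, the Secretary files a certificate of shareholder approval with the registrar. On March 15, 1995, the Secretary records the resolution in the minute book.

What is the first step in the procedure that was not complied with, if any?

Step 1 — counting 74 days from October 2, 1994 (when the board resolution is passed) gives a deadline of December 15, 1994; completed October 3, 1994, before the deadline.
Step 2 — 5 and 15 days from October 3, 1994 (when the draft resolution is circulated) are October 8, 1994 and October 18, 1994 respectively; October 17, 1994 falls inside that range.
Step 3 — counting 5 days from October 17, 1994 (when notice of the special meeting is given) gives a deadline of October 22, 1994; completed October 21, 1994, before the deadline.
Step 4 — 12 and 57 days from October 21, 1994 (when the information statement is filed) are November 2, 1994 and December 17, 1994 respectively; done November 4, 1994 — within the window.
Step 5 — counting 90 days from October 3, 1994 (when the draft resolution is circulated) gives a deadline of January 1, 1995; completed November 6, 1994, before the deadline.
Step 6 — counting 90 days from November 21, 1994 (end of the 15-day comment period, which began when the special meeting is convened on November 6, 1994) gives a deadline of February 19, 1995; done November 22, 1994 — timely.
Step 7 — counting 161 days from October 2, 1994 (when the board resolution is passed) gives a deadline of March 12, 1995; March 15, 1995 misses that deadline by 3 days.

Step 7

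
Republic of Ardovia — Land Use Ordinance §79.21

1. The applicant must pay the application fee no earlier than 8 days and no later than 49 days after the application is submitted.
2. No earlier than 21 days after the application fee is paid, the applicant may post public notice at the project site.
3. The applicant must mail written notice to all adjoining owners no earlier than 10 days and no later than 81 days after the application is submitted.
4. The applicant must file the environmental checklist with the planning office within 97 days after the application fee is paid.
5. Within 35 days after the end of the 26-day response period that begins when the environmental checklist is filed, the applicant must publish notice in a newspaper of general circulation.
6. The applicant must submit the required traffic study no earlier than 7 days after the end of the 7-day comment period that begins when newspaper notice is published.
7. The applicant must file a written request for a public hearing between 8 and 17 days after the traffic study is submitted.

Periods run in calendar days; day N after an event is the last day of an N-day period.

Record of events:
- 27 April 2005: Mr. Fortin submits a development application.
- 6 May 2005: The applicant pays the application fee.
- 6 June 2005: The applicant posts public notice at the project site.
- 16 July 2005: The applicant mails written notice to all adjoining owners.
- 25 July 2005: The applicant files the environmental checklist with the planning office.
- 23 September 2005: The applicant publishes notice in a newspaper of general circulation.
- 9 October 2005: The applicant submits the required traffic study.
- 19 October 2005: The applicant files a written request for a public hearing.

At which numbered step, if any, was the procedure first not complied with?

(1) the permitted window runs from 27 April 2005 + 8 = 5 May 2005 to 27 April 2005 + 49 = 15 June 2005; done 6 May 2005 — within the window.
(2) permitted from 6 May 2005 + 21 days = 27 May 2005 onward; done 6 June 2005, after the minimum wait.
(3) the permitted window runs from 27 April 2005 + 10 = 7 May 2005 to 27 April 2005 + 81 = 17 July 2005; done 16 July 2005 — within the window.
(4) due by 6 May 2005 + 97 days = 11 August 2005; done 25 July 2005 — timely.
(5) due by 20 August 2005 + 35 days = 24 September 2005; completed 23 September 2005, before the deadline.
(6) permitted from 30 September 2005 + 7 days = 7 October 2005 onward; done 9 October 2005, after the minimum wait.
(7) the permitted window runs from 9 October 2005 + 8 = 17 October 2005 to 9 October 2005 + 17 = 26 October 2005; 19 October 2005 falls inside that range.

None — every step was satisfied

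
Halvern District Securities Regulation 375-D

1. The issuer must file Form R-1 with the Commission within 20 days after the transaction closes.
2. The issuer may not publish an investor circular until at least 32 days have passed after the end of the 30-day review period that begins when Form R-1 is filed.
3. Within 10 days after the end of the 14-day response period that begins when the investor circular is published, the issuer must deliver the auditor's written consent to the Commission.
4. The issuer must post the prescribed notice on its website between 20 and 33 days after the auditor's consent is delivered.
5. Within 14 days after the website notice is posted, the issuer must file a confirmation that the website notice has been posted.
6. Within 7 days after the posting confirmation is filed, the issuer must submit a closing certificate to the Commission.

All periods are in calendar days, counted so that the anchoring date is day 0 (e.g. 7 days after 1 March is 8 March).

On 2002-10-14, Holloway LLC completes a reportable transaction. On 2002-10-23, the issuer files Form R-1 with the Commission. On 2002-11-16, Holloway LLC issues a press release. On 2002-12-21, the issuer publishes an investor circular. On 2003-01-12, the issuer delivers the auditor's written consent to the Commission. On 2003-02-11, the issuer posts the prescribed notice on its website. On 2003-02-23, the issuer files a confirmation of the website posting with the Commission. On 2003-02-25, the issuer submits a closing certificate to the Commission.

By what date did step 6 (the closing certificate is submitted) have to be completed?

Step 6 runs from 2003-02-23, when the posting confirmation is filed. 7 days after 2003-02-23 is 2003-03-02.

2003-03-02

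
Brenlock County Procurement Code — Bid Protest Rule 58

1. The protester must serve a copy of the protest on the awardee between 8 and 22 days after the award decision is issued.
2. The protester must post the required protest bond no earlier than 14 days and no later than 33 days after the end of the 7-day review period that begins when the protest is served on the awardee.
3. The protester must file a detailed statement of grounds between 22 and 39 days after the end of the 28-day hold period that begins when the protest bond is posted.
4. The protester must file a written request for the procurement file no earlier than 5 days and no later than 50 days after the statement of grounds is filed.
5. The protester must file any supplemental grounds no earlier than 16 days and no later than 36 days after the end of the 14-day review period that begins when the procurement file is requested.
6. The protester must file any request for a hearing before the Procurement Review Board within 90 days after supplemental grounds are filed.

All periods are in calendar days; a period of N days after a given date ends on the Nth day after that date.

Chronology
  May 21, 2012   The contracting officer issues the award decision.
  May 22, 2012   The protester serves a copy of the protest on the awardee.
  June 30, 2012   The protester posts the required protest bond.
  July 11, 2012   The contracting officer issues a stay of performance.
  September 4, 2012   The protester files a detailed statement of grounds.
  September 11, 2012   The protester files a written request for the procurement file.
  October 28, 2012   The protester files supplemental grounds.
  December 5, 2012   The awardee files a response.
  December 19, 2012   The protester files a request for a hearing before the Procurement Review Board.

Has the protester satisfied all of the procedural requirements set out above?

No

(1) the permitted window runs from May 21, 2012 + 8 = May 29, 2012 to May 21, 2012 + 22 = June 12, 2012; done May 22, 2012 — 7 days before the window opened.
The analysis stops there.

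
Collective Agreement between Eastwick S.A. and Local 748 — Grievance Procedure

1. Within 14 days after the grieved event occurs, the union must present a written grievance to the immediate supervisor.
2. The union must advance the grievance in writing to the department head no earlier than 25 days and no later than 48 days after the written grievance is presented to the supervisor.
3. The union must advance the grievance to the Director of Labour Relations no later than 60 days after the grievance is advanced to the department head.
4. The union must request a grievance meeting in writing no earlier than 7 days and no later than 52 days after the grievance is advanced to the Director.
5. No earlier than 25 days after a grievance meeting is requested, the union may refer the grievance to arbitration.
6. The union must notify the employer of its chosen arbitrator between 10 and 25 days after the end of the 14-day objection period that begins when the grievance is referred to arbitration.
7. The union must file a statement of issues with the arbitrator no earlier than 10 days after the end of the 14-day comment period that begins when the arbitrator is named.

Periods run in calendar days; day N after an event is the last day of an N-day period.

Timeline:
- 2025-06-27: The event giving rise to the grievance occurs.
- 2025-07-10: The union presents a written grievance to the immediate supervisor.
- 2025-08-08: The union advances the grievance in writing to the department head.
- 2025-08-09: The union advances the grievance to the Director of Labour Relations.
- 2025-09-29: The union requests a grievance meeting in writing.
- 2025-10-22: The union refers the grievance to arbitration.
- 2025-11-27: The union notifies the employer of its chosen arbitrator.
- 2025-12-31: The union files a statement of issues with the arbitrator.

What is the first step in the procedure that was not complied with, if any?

Step 5

Step 1: 14 days after 2025-06-27 (when the grieved event occurs) is 2025-07-11; 2025-07-10 is within that limit.
Step 2: the window is 25–48 days after 2025-07-10 (when the written grievance is presented to the supervisor), so 2025-08-04 through 2025-08-27; 2025-08-08 falls inside that range.
Step 3: 60 days after 2025-08-08 (when the grievance is advanced to the department head) is 2025-10-07; completed 2025-08-09, before the deadline.
Step 4: the window is 7–52 days after 2025-08-09 (when the grievance is advanced to the Director), so 2025-08-16 through 2025-09-30; done 2025-09-29 — within the window.
Step 5: the earliest permitted date is 25 days after 2025-09-29 (when a grievance meeting is requested), i.e. 2025-10-24; done 2025-10-22 — 2 days too early.
Later steps need not be reached.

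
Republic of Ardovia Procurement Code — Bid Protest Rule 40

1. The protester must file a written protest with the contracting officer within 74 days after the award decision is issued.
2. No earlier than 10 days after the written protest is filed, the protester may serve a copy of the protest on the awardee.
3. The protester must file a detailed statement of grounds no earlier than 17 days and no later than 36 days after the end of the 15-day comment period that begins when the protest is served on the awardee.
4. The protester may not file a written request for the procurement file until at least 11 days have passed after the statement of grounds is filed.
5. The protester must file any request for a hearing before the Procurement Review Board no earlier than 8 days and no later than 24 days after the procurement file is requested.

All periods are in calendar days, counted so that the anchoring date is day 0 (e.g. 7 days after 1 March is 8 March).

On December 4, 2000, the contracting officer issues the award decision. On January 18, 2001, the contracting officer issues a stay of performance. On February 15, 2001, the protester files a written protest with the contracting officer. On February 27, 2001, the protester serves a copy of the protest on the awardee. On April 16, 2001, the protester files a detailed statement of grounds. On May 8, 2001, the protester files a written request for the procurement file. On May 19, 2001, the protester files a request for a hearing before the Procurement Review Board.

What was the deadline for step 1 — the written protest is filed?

Step 1 runs from December 4, 2000, when the award decision is issued. 74 days after December 4, 2000 is February 16, 2001.

February 16, 2001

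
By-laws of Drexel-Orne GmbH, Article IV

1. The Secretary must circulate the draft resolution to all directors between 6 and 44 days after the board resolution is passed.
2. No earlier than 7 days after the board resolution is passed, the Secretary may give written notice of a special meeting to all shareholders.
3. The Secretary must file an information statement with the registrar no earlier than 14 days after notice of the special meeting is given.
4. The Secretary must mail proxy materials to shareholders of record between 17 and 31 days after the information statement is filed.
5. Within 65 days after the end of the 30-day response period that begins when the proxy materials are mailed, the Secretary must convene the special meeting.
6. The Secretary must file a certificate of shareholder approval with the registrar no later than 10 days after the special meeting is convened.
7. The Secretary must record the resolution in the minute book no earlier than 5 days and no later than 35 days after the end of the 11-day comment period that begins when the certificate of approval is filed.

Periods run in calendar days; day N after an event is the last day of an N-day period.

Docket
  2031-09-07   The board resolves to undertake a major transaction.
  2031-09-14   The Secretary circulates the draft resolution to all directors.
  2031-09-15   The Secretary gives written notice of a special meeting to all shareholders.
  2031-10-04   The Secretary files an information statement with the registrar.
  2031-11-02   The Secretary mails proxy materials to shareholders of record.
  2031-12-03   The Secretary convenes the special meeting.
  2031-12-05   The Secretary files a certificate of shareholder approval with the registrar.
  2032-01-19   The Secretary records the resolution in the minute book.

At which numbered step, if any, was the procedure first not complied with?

None — every step was satisfied

Step 1: the window is 6–44 days after 2031-09-07 (when the board resolution is passed), so 2031-09-13 through 2031-10-21; 2031-09-14 falls inside that range.
Step 2: the earliest permitted date is 7 days after 2031-09-07 (when the board resolution is passed), i.e. 2031-09-14; done 2031-09-15 — permitted.
Step 3: the earliest permitted date is 14 days after 2031-09-15 (when notice of the special meeting is given), i.e. 2031-09-29; done 2031-10-04 — permitted.
Step 4: the window is 17–31 days after 2031-10-04 (when the information statement is filed), so 2031-10-21 through 2031-11-04; done 2031-11-02, which is between those dates.
Step 5: 65 days after 2031-12-02 (end of the 30-day response period, which began when the proxy materials are mailed on 2031-11-02) is 2032-02-05; done 2031-12-03 — timely.
Step 6: 10 days after 2031-12-03 (when the special meeting is convened) is 2031-12-13; done 2031-12-05 — timely.
Step 7: the window is 5–35 days after 2031-12-16 (end of the 11-day comment period, which began when the certificate of approval is filed on 2031-12-05), so 2031-12-21 through 2032-01-20; done 2032-01-19, which is between those dates.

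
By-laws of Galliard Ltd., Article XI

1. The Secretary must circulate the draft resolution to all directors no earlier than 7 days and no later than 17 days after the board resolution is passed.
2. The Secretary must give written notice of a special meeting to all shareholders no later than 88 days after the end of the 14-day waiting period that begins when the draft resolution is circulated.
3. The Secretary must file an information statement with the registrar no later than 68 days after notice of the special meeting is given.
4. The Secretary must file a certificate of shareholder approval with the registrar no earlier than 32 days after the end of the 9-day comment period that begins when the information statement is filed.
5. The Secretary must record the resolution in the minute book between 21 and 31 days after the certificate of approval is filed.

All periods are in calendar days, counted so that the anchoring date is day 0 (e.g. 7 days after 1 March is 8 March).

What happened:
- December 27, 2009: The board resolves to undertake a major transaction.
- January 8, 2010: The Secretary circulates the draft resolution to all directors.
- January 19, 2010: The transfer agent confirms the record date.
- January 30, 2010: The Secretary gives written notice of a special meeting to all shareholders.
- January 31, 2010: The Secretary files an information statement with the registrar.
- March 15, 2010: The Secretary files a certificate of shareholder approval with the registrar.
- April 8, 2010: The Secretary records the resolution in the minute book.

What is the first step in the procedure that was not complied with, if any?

None — every step was satisfied

(1) the permitted window runs from December 27, 2009 + 7 = January 3, 2010 to December 27, 2009 + 17 = January 13, 2010; done January 8, 2010, which is between those dates.
(2) due by January 22, 2010 + 88 days = April 20, 2010; January 30, 2010 is within that limit.
(3) due by January 30, 2010 + 68 days = April 8, 2010; completed January 31, 2010, before the deadline.
(4) permitted from February 9, 2010 + 32 days = March 13, 2010 onward; done March 15, 2010, after the minimum wait.
(5) the permitted window runs from March 15, 2010 + 21 = April 5, 2010 to March 15, 2010 + 31 = April 15, 2010; April 8, 2010 falls inside that range.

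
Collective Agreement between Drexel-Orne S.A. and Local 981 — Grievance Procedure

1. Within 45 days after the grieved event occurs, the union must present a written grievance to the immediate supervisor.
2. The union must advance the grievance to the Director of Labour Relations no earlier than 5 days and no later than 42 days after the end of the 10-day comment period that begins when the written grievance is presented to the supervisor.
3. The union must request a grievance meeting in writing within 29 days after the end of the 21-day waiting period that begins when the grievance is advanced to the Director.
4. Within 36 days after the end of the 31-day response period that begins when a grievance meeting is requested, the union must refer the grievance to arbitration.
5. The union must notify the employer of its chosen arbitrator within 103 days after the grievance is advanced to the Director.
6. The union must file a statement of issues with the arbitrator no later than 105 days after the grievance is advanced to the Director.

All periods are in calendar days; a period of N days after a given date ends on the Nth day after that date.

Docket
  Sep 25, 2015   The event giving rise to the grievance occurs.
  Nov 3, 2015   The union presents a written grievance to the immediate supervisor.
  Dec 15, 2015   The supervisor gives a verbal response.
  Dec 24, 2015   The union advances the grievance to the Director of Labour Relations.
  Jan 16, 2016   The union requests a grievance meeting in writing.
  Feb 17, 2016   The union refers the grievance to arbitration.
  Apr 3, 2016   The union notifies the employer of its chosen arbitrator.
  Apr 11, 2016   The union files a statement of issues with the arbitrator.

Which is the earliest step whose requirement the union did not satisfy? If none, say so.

Step 1: 45 days after Sep 25, 2015 (when the grieved event occurs) is Nov 9, 2015; Nov 3, 2015 is within that limit.
Step 2: the window is 5–42 days after Nov 13, 2015 (end of the 10-day comment period, which began when the written grievance is presented to the supervisor on Nov 3, 2015), so Nov 18, 2015 through Dec 25, 2015; done Dec 24, 2015, which is between those dates.
Step 3: 29 days after Jan 14, 2016 (end of the 21-day waiting period, which began when the grievance is advanced to the Director on Dec 24, 2015) is Feb 12, 2016; done Jan 16, 2016 — timely.
Step 4: 36 days after Feb 16, 2016 (end of the 31-day response period, which began when a grievance meeting is requested on Jan 16, 2016) is Mar 23, 2016; done Feb 17, 2016 — timely.
Step 5: 103 days after Dec 24, 2015 (when the grievance is advanced to the Director) is Apr 5, 2016; completed Apr 3, 2016, before the deadline.
Step 6: 105 days after Dec 24, 2015 (when the grievance is advanced to the Director) is Apr 7, 2016; done Apr 11, 2016 — 4 days late.
The analysis stops there.

Step 6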